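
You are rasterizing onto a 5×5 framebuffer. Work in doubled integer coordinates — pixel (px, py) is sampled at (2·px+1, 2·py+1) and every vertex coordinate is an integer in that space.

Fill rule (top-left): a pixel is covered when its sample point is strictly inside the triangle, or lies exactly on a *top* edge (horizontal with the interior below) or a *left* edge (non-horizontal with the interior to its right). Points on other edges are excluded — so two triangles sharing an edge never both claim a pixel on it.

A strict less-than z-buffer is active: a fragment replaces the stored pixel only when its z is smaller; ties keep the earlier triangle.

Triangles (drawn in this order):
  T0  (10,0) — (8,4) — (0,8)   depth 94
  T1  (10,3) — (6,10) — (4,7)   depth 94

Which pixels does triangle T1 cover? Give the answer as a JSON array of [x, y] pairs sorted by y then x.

T0:
  2·area = 24
  edge (10, 0)→(8, 4): d=(-2,4) right/bottom  bias=-1
  edge (8, 4)→(0, 8): d=(-8,4) right/bottom  bias=-1
  edge (0, 8)→(10, 0): d=(10,-8) top-left  bias=+0
    (4,0)@(9, 1): e=[2,20,2] → █
    (3,1)@(7, 3): e=[6,12,6] → █
    (4,1)@(9, 3): e=[-2,4,22] → ·
    (2,2)@(5, 5): e=[10,4,10] → █
    (3,2)@(7, 5): e=[2,-4,26] → ·
    (2,3)@(5, 7): e=[6,-12,30] → ·
  covered (3 px):
    · · · · █
    · · · █ ·
    · · █ · ·
    · · · · ·
    · · · · ·
T1:
  2·area = 26
  edge (10, 3)→(6, 10): d=(-4,7) right/bottom  bias=-1
  edge (6, 10)→(4, 7): d=(-2,-3) top-left  bias=+0
  edge (4, 7)→(10, 3): d=(6,-4) top-left  bias=+0
    (3,2)@(7, 5): e=[13,13,0] → █  [on edge]
    (4,2)@(9, 5): e=[-1,19,8] → ·
    (2,3)@(5, 7): e=[19,3,4] → █
    (4,3)@(9, 7): e=[-9,15,20] → ·
    (0,4)@(1, 9): e=[39,-13,0] → ·  [on edge]
    (2,4)@(5, 9): e=[11,-1,16] → ·
    (3,4)@(7, 9): e=[-3,5,24] → ·
  covered (3 px):
    · · · · ·
    · · · · ·
    · · · █ ·
    · · █ █ ·
    · · · · ·

Result: [[3,2],[2,3],[3,3]]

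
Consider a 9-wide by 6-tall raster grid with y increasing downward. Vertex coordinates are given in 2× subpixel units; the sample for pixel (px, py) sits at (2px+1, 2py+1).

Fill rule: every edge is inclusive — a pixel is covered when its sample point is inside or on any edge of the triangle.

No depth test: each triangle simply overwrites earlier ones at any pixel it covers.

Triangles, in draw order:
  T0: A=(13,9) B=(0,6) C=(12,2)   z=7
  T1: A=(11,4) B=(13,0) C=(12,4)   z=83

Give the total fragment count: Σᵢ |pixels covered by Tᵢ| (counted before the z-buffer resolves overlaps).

T0:
  2·area = 88
  edge (13, 9)→(0, 6): d=(-13,-3) inclusive
  edge (0, 6)→(12, 2): d=(12,-4) inclusive
  edge (12, 2)→(13, 9): d=(1,7) inclusive
    (7,0)@(15, 1): e=[110,0,-22] → ·  [on edge]
    (4,1)@(9, 3): e=[66,0,22] → █  [on edge]
    (5,1)@(11, 3): e=[72,8,8] → █
    (6,1)@(13, 3): e=[78,16,-6] → ·
    (1,2)@(3, 5): e=[22,0,66] → █  [on edge]
    (2,2)@(5, 5): e=[28,8,52] → █
    (3,2)@(7, 5): e=[34,16,38] → █
    (6,2)@(13, 5): e=[52,40,-4] → ·
    (1,3)@(3, 7): e=[-4,24,68] → ·
    (2,3)@(5, 7): e=[2,32,54] → █
    (6,3)@(13, 7): e=[26,64,-2] → ·
    (2,4)@(5, 9): e=[-24,56,56] → ·
    (6,4)@(13, 9): e=[0,88,0] → █  [on edge]
  covered (12 px):
    · · · · · · · · ·
    · · · · █ █ · · ·
    · █ █ █ █ █ · · ·
    · · █ █ █ █ · · ·
    · · · · · · █ · ·
    · · · · · · · · ·
T1:
  2·area = 4
  edge (11, 4)→(13, 0): d=(2,-4) inclusive
  edge (13, 0)→(12, 4): d=(-1,4) inclusive
  edge (12, 4)→(11, 4): d=(-1,0) inclusive
  covered (0 px):
    · · · · · · · · ·
    · · · · · · · · ·
    · · · · · · · · ·
    · · · · · · · · ·
    · · · · · · · · ·
    · · · · · · · · ·

Result: 12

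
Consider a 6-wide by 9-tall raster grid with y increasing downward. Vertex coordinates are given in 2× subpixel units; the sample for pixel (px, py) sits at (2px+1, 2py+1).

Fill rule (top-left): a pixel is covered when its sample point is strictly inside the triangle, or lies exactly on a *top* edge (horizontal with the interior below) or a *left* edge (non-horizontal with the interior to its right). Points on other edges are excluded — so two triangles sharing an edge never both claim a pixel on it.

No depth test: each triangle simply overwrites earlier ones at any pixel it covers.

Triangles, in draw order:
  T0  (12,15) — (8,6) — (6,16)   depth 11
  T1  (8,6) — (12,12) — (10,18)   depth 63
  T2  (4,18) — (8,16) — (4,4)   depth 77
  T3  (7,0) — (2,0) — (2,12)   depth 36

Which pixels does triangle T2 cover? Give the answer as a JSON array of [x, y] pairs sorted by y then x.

T0:
  2·area = 58  (B↔C swapped to make it positive)
  edge (12, 15)→(6, 16): d=(-6,1) right/bottom  bias=-1
  edge (6, 16)→(8, 6): d=(2,-10) top-left  bias=+0
  edge (8, 6)→(12, 15): d=(4,9) right/bottom  bias=-1
    (4,0)@(9, 1): e=[87,0,-29] → ·  [on edge]
    (4,4)@(9, 9): e=[39,16,3] → #
    (5,4)@(11, 9): e=[37,36,-15] → ·
    (3,5)@(7, 11): e=[29,0,29] → #  [on edge]
    (5,5)@(11, 11): e=[25,40,-7] → ·
    (3,6)@(7, 13): e=[17,4,37] → #
    (5,6)@(11, 13): e=[13,44,1] → #
    (3,7)@(7, 15): e=[5,8,45] → #
    (3,8)@(7, 17): e=[-7,12,53] → ·
    (4,8)@(9, 17): e=[-9,32,35] → ·
    (5,8)@(11, 17): e=[-11,52,17] → ·
  covered (9 px):
    · · · · · ·
    · · · · · ·
    · · · · · ·
    · · · · · ·
    · · · · # ·
    · · · # # ·
    · · · # # #
    · · · # # #
    · · · · · ·
T1:
  2·area = 36
  edge (8, 6)→(12, 12): d=(4,6) right/bottom  bias=-1
  edge (12, 12)→(10, 18): d=(-2,6) right/bottom  bias=-1
  edge (10, 18)→(8, 6): d=(-2,-12) top-left  bias=+0
    (4,4)@(9, 9): e=[6,24,6] → #
    (5,4)@(11, 9): e=[-6,12,30] → ·
    (4,5)@(9, 11): e=[14,20,2] → #
    (5,5)@(11, 11): e=[2,8,26] → #
    (4,6)@(9, 13): e=[22,16,-2] → ·
    (5,6)@(11, 13): e=[10,4,22] → #
    (5,7)@(11, 15): e=[18,0,18] → ·  [on edge]
  covered (4 px):
    · · · · · ·
    · · · · · ·
    · · · · · ·
    · · · · · ·
    · · · · # ·
    · · · · # #
    · · · · · #
    · · · · · ·
    · · · · · ·
T2:
  2·area = 56  (B↔C swapped to make it positive)
  edge (4, 18)→(4, 4): d=(0,-14) top-left  bias=+0
  edge (4, 4)→(8, 16): d=(4,12) right/bottom  bias=-1
  edge (8, 16)→(4, 18): d=(-4,2) right/bottom  bias=-1
    (1,0)@(3, 1): e=[-14,0,70] → ·  [on edge]
    (2,3)@(5, 7): e=[14,0,42] → ·  [on edge]
    (2,4)@(5, 9): e=[14,8,34] → #
    (3,4)@(7, 9): e=[42,-16,30] → ·
    (2,5)@(5, 11): e=[14,16,26] → #
    (3,5)@(7, 11): e=[42,-8,22] → ·
    (2,6)@(5, 13): e=[14,24,18] → #
    (3,6)@(7, 13): e=[42,0,14] → ·  [on edge]
    (2,7)@(5, 15): e=[14,32,10] → #
    (3,7)@(7, 15): e=[42,8,6] → #
    (4,7)@(9, 15): e=[70,-16,2] → ·
    (2,8)@(5, 17): e=[14,40,2] → #
  covered (6 px):
    · · · · · ·
    · · · · · ·
    · · · · · ·
    · · · · · ·
    · · # · · ·
    · · # · · ·
    · · # · · ·
    · · # # · ·
    · · # · · ·
T3:
  2·area = 60  (B↔C swapped to make it positive)
  edge (7, 0)→(2, 12): d=(-5,12) right/bottom  bias=-1
  edge (2, 12)→(2, 0): d=(0,-12) top-left  bias=+0
  edge (2, 0)→(7, 0): d=(5,0) top-left  bias=+0
    (1,0)@(3, 1): e=[43,12,5] → #
    (2,0)@(5, 1): e=[19,36,5] → #
    (3,0)@(7, 1): e=[-5,60,5] → ·
    (1,1)@(3, 3): e=[33,12,15] → #
    (3,1)@(7, 3): e=[-15,60,15] → ·
    (1,2)@(3, 5): e=[23,12,25] → #
    (2,2)@(5, 5): e=[-1,36,25] → ·
    (1,3)@(3, 7): e=[13,12,35] → #
    (2,3)@(5, 7): e=[-11,36,35] → ·
    (1,4)@(3, 9): e=[3,12,45] → #
    (2,4)@(5, 9): e=[-21,36,45] → ·
    (1,5)@(3, 11): e=[-7,12,55] → ·
  covered (7 px):
    · # # · · ·
    · # # · · ·
    · # · · · ·
    · # · · · ·
    · # · · · ·
    · · · · · ·
    · · · · · ·
    · · · · · ·
    · · · · · ·

Result: [[2,4],[2,5],[2,6],[2,7],[3,7],[2,8]]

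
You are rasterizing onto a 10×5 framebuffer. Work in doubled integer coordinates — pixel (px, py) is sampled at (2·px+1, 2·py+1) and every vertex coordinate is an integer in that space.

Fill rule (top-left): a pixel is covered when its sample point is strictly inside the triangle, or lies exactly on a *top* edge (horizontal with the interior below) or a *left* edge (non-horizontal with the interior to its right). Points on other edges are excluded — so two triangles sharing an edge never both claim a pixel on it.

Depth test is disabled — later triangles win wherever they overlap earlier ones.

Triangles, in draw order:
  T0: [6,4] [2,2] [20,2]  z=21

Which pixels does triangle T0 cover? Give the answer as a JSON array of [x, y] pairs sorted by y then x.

T0:
  2·area = 36
  edge (6, 4)→(2, 2): d=(-4,-2) top-left  bias=+0
  edge (2, 2)→(20, 2): d=(18,0) top-left  bias=+0
  edge (20, 2)→(6, 4): d=(-14,2) right/bottom  bias=-1
    (2,1)@(5, 3): e=[2,18,16] → X
    (3,1)@(7, 3): e=[6,18,12] → X
    (4,1)@(9, 3): e=[10,18,8] → X
    (5,1)@(11, 3): e=[14,18,4] → X
    (6,1)@(13, 3): e=[18,18,0] → .  [on edge]
    (2,2)@(5, 5): e=[-6,54,-12] → .
    (3,2)@(7, 5): e=[-2,54,-16] → .
    (4,2)@(9, 5): e=[2,54,-20] → .
    (5,2)@(11, 5): e=[6,54,-24] → .
  covered (4 px):
    . . . . . . . . . .
    . . X X X X . . . .
    . . . . . . . . . .
    . . . . . . . . . .
    . . . . . . . . . .

Answer: [[2,1],[3,1],[4,1],[5,1]]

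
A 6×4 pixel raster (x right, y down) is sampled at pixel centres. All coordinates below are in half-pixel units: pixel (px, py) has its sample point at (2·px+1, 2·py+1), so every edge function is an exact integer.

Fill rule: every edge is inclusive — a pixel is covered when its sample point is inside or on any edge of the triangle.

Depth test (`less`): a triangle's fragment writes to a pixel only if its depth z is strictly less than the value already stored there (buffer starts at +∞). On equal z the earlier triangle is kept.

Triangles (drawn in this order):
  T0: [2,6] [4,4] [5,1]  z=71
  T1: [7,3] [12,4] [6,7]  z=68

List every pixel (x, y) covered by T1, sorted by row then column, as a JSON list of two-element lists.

T0:
  2·area = 4  (B↔C swapped to make it positive)
  edge (2, 6)→(5, 1): d=(3,-5) inclusive
  edge (5, 1)→(4, 4): d=(-1,3) inclusive
  edge (4, 4)→(2, 6): d=(-2,2) inclusive
    (2,0)@(5, 1): e=[0,0,4] → █  [on edge]
    (3,0)@(7, 1): e=[10,-6,0] → ·  [on edge]
    (2,1)@(5, 3): e=[6,-2,0] → ·  [on edge]
    (1,2)@(3, 5): e=[2,2,0] → █  [on edge]
    (2,2)@(5, 5): e=[12,-4,-4] → ·
    (0,3)@(1, 7): e=[-2,6,0] → ·  [on edge]
    (1,3)@(3, 7): e=[8,0,-4] → ·  [on edge]
  covered (2 px):
    · · █ · · ·
    · · · · · ·
    · █ · · · ·
    · · · · · ·
T1:
  2·area = 21
  edge (7, 3)→(12, 4): d=(5,1) inclusive
  edge (12, 4)→(6, 7): d=(-6,3) inclusive
  edge (6, 7)→(7, 3): d=(1,-4) inclusive
    (3,1)@(7, 3): e=[0,21,0] → █  [on edge]
    (4,1)@(9, 3): e=[-2,15,8] → ·
    (3,2)@(7, 5): e=[10,9,2] → █
    (4,2)@(9, 5): e=[8,3,10] → █
    (5,2)@(11, 5): e=[6,-3,18] → ·
    (3,3)@(7, 7): e=[20,-3,4] → ·
    (4,3)@(9, 7): e=[18,-9,12] → ·
  covered (3 px):
    · · · · · ·
    · · · █ · ·
    · · · █ █ ·
    · · · · · ·

Answer: [[3,1],[3,2],[4,2]]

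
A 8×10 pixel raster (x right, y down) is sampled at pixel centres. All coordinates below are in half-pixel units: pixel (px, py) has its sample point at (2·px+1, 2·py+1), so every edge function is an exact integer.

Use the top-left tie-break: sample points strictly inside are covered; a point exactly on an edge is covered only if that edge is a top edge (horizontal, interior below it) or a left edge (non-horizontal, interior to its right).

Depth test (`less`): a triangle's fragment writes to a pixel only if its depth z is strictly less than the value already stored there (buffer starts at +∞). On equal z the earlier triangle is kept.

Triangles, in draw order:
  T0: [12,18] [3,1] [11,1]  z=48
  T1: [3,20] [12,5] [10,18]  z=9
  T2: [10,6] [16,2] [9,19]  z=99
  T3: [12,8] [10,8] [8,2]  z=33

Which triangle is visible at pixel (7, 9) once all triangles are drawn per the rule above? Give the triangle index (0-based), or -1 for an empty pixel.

T0:
  2·area = 136
  edge (12, 18)→(3, 1): d=(-9,-17) top-left  bias=+0
  edge (3, 1)→(11, 1): d=(8,0) top-left  bias=+0
  edge (11, 1)→(12, 18): d=(1,17) right/bottom  bias=-1
    (0,0)@(1, 1): e=[-34,0,170] → ·  [on edge]
    (1,0)@(3, 1): e=[0,0,136] → #  [on edge]
    (2,0)@(5, 1): e=[34,0,102] → #  [on edge]
    (3,0)@(7, 1): e=[68,0,68] → #  [on edge]
    (4,0)@(9, 1): e=[102,0,34] → #  [on edge]
    (5,0)@(11, 1): e=[136,0,0] → ·  [on edge]
    (6,0)@(13, 1): e=[170,0,-34] → ·  [on edge]
    (7,0)@(15, 1): e=[204,0,-68] → ·  [on edge]
    (1,1)@(3, 3): e=[-18,16,138] → ·
    (2,1)@(5, 3): e=[16,16,104] → #
    (5,1)@(11, 3): e=[118,16,2] → #
    (6,1)@(13, 3): e=[152,16,-32] → ·
  covered (20 px):
    · # # # # · · ·
    · · # # # # · ·
    · · · # # # · ·
    · · · # # # · ·
    · · · · # # · ·
    · · · · # # · ·
    · · · · · # · ·
    · · · · · # · ·
    · · · · · · · ·
    · · · · · · · ·
T1:
  2·area = 87
  edge (3, 20)→(12, 5): d=(9,-15) top-left  bias=+0
  edge (12, 5)→(10, 18): d=(-2,13) right/bottom  bias=-1
  edge (10, 18)→(3, 20): d=(-7,2) right/bottom  bias=-1
    (5,3)@(11, 7): e=[3,9,75] → #
    (6,3)@(13, 7): e=[33,-17,71] → ·
    (5,4)@(11, 9): e=[21,5,61] → #
    (6,4)@(13, 9): e=[51,-21,57] → ·
    (4,5)@(9, 11): e=[9,27,51] → #
    (6,5)@(13, 11): e=[69,-25,43] → ·
    (4,6)@(9, 13): e=[27,23,37] → #
    (5,6)@(11, 13): e=[57,-3,33] → ·
    (3,7)@(7, 15): e=[15,45,27] → #
    (5,7)@(11, 15): e=[75,-7,19] → ·
    (2,8)@(5, 17): e=[3,67,17] → #
    (5,8)@(11, 17): e=[93,-11,5] → ·
  covered (11 px):
    · · · · · · · ·
    · · · · · · · ·
    · · · · · · · ·
    · · · · · # · ·
    · · · · · # · ·
    · · · · # # · ·
    · · · · # · · ·
    · · · # # · · ·
    · · # # # · · ·
    · · # · · · · ·
T2:
  2·area = 74
  edge (10, 6)→(16, 2): d=(6,-4) top-left  bias=+0
  edge (16, 2)→(9, 19): d=(-7,17) right/bottom  bias=-1
  edge (9, 19)→(10, 6): d=(1,-13) top-left  bias=+0
    (7,1)@(15, 3): e=[2,10,62] → #
    (6,2)@(13, 5): e=[6,30,38] → #
    (7,2)@(15, 5): e=[14,-4,64] → ·
    (5,3)@(11, 7): e=[10,50,14] → #
    (7,3)@(15, 7): e=[26,-18,66] → ·
    (5,4)@(11, 9): e=[22,36,16] → #
    (7,4)@(15, 9): e=[38,-32,68] → ·
    (5,5)@(11, 11): e=[34,22,18] → #
    (6,5)@(13, 11): e=[42,-12,44] → ·
    (5,6)@(11, 13): e=[46,8,20] → #
    (6,6)@(13, 13): e=[54,-26,46] → ·
    (5,7)@(11, 15): e=[58,-6,22] → ·
    (4,9)@(9, 19): e=[74,0,0] → ·  [on edge]
  covered (8 px):
    · · · · · · · ·
    · · · · · · · #
    · · · · · · # ·
    · · · · · # # ·
    · · · · · # # ·
    · · · · · # · ·
    · · · · · # · ·
    · · · · · · · ·
    · · · · · · · ·
    · · · · · · · ·
T3:
  2·area = 12
  edge (12, 8)→(10, 8): d=(-2,0) right/bottom  bias=-1
  edge (10, 8)→(8, 2): d=(-2,-6) top-left  bias=+0
  edge (8, 2)→(12, 8): d=(4,6) right/bottom  bias=-1
    (4,2)@(9, 5): e=[6,0,6] → #  [on edge]
    (5,2)@(11, 5): e=[6,12,-6] → ·
    (4,3)@(9, 7): e=[2,-4,14] → ·
    (5,3)@(11, 7): e=[2,8,2] → #
    (6,3)@(13, 7): e=[2,20,-10] → ·
    (5,4)@(11, 9): e=[-2,4,10] → ·
    (5,5)@(11, 11): e=[-6,0,18] → ·  [on edge]
    (6,8)@(13, 17): e=[-18,0,30] → ·  [on edge]
  covered (2 px):
    · · · · · · · ·
    · · · · · · · ·
    · · · · # · · ·
    · · · · · # · ·
    · · · · · · · ·
    · · · · · · · ·
    · · · · · · · ·
    · · · · · · · ·
    · · · · · · · ·
    · · · · · · · ·

Z-buffer (winner per pixel, '.' = empty):
  . 0 0 0 0 . . .
  . . 0 0 0 0 . 2
  . . . 0 3 0 2 .
  . . . 0 0 1 2 .
  . . . . 0 1 2 .
  . . . . 1 1 . .
  . . . . 1 0 . .
  . . . 1 1 0 . .
  . . 1 1 1 . . .
  . . 1 . . . . .

Final: -1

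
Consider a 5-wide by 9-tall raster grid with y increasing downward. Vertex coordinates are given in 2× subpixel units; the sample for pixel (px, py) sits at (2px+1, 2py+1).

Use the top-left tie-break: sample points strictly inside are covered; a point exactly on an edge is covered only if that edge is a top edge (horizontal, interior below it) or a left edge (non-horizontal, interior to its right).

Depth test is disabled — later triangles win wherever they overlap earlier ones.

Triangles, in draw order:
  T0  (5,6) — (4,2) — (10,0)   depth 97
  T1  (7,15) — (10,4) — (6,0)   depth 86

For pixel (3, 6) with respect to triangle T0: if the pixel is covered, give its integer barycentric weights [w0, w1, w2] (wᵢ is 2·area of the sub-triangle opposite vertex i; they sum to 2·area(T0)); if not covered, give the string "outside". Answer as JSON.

T0:
  2·area = 26
  edge (5, 6)→(4, 2): d=(-1,-4) top-left  bias=+0
  edge (4, 2)→(10, 0): d=(6,-2) top-left  bias=+0
  edge (10, 0)→(5, 6): d=(-5,6) right/bottom  bias=-1
    (3,0)@(7, 1): e=[13,0,13] → █  [on edge]
    (4,0)@(9, 1): e=[21,4,1] → █
    (0,1)@(1, 3): e=[-13,0,39] → ·  [on edge]
    (2,1)@(5, 3): e=[3,8,15] → █
    (4,1)@(9, 3): e=[19,16,-9] → ·
    (2,2)@(5, 5): e=[1,20,5] → █
    (3,2)@(7, 5): e=[9,24,-7] → ·
    (2,3)@(5, 7): e=[-1,32,-5] → ·
  covered (5 px):
    · · · █ █
    · · █ █ ·
    · · █ · ·
    · · · · ·
    · · · · ·
    · · · · ·
    · · · · ·
    · · · · ·
    · · · · ·
T1:
  2·area = 56  (B↔C swapped to make it positive)
  edge (7, 15)→(6, 0): d=(-1,-15) top-left  bias=+0
  edge (6, 0)→(10, 4): d=(4,4) right/bottom  bias=-1
  edge (10, 4)→(7, 15): d=(-3,11) right/bottom  bias=-1
    (3,0)@(7, 1): e=[14,0,42] → ·  [on edge]
    (3,1)@(7, 3): e=[12,8,36] → █
    (4,1)@(9, 3): e=[42,0,14] → ·  [on edge]
    (3,2)@(7, 5): e=[10,16,30] → █
    (4,2)@(9, 5): e=[40,8,8] → █
    (3,3)@(7, 7): e=[8,24,24] → █
    (3,4)@(7, 9): e=[6,32,18] → █
    (4,4)@(9, 9): e=[36,24,-4] → ·
    (3,5)@(7, 11): e=[4,40,12] → █
    (4,5)@(9, 11): e=[34,32,-10] → ·
    (3,6)@(7, 13): e=[2,48,6] → █
    (4,6)@(9, 13): e=[32,40,-16] → ·
    (3,7)@(7, 15): e=[0,56,0] → ·  [on edge]
  covered (8 px):
    · · · · ·
    · · · █ ·
    · · · █ █
    · · · █ █
    · · · █ ·
    · · · █ ·
    · · · █ ·
    · · · · ·
    · · · · ·

Final: "outside"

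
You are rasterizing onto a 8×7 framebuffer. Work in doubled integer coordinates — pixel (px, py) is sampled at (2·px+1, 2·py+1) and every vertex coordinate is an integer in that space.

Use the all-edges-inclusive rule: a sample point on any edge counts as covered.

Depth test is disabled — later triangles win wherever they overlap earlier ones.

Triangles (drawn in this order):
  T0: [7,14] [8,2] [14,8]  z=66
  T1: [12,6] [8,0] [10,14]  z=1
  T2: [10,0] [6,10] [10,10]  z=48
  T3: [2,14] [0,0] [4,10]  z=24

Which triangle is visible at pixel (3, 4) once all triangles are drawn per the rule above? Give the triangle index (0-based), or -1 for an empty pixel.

T0:
  2·area = 78
  edge (7, 14)→(8, 2): d=(1,-12) inclusive
  edge (8, 2)→(14, 8): d=(6,6) inclusive
  edge (14, 8)→(7, 14): d=(-7,6) inclusive
    (3,0)@(7, 1): e=[-13,0,91] → ·  [on edge]
    (4,1)@(9, 3): e=[13,0,65] → █  [on edge]
    (5,1)@(11, 3): e=[37,-12,53] → ·
    (4,2)@(9, 5): e=[15,12,51] → █
    (5,2)@(11, 5): e=[39,0,39] → █  [on edge]
    (6,2)@(13, 5): e=[63,-12,27] → ·
    (4,3)@(9, 7): e=[17,24,37] → █
    (6,3)@(13, 7): e=[65,0,13] → █  [on edge]
    (7,3)@(15, 7): e=[89,-12,1] → ·
    (4,4)@(9, 9): e=[19,36,23] → █
    (6,4)@(13, 9): e=[67,12,-1] → ·
    (7,4)@(15, 9): e=[91,0,-13] → ·  [on edge]
  covered (9 px):
    · · · · · · · ·
    · · · · █ · · ·
    · · · · █ █ · ·
    · · · · █ █ █ ·
    · · · · █ █ · ·
    · · · · █ · · ·
    · · · · · · · ·
T1:
  2·area = 44  (B↔C swapped to make it positive)
  edge (12, 6)→(10, 14): d=(-2,8) inclusive
  edge (10, 14)→(8, 0): d=(-2,-14) inclusive
  edge (8, 0)→(12, 6): d=(4,6) inclusive
    (4,1)@(9, 3): e=[30,8,6] → █
    (5,1)@(11, 3): e=[14,36,-6] → ·
    (4,2)@(9, 5): e=[26,4,14] → █
    (5,2)@(11, 5): e=[10,32,2] → █
    (6,2)@(13, 5): e=[-6,60,-10] → ·
    (4,3)@(9, 7): e=[22,0,22] → █  [on edge]
    (6,3)@(13, 7): e=[-10,56,-2] → ·
    (4,4)@(9, 9): e=[18,-4,30] → ·
    (5,4)@(11, 9): e=[2,24,18] → █
    (6,4)@(13, 9): e=[-14,52,6] → ·
    (5,5)@(11, 11): e=[-2,20,26] → ·
  covered (6 px):
    · · · · · · · ·
    · · · · █ · · ·
    · · · · █ █ · ·
    · · · · █ █ · ·
    · · · · · █ · ·
    · · · · · · · ·
    · · · · · · · ·
T2:
  2·area = 40  (B↔C swapped to make it positive)
  edge (10, 0)→(10, 10): d=(0,10) inclusive
  edge (10, 10)→(6, 10): d=(-4,0) inclusive
  edge (6, 10)→(10, 0): d=(4,-10) inclusive
    (4,1)@(9, 3): e=[10,28,2] → █
    (5,1)@(11, 3): e=[-10,28,22] → ·
    (4,2)@(9, 5): e=[10,20,10] → █
    (5,2)@(11, 5): e=[-10,20,30] → ·
    (4,3)@(9, 7): e=[10,12,18] → █
    (5,3)@(11, 7): e=[-10,12,38] → ·
    (3,4)@(7, 9): e=[30,4,6] → █
    (5,4)@(11, 9): e=[-10,4,46] → ·
    (3,5)@(7, 11): e=[30,-4,14] → ·
    (4,5)@(9, 11): e=[10,-4,34] → ·
  covered (5 px):
    · · · · · · · ·
    · · · · █ · · ·
    · · · · █ · · ·
    · · · · █ · · ·
    · · · █ █ · · ·
    · · · · · · · ·
    · · · · · · · ·
T3:
  2·area = 36
  edge (2, 14)→(0, 0): d=(-2,-14) inclusive
  edge (0, 0)→(4, 10): d=(4,10) inclusive
  edge (4, 10)→(2, 14): d=(-2,4) inclusive
    (0,1)@(1, 3): e=[8,2,26] → █
    (1,1)@(3, 3): e=[36,-18,18] → ·
    (0,2)@(1, 5): e=[4,10,22] → █
    (1,2)@(3, 5): e=[32,-10,14] → ·
    (0,3)@(1, 7): e=[0,18,18] → █  [on edge]
    (1,3)@(3, 7): e=[28,-2,10] → ·
    (0,4)@(1, 9): e=[-4,26,14] → ·
    (1,4)@(3, 9): e=[24,6,6] → █
    (2,4)@(5, 9): e=[52,-14,-2] → ·
    (1,5)@(3, 11): e=[20,14,2] → █
    (2,5)@(5, 11): e=[48,-6,-6] → ·
    (1,6)@(3, 13): e=[16,22,-2] → ·
  covered (5 px):
    · · · · · · · ·
    █ · · · · · · ·
    █ · · · · · · ·
    █ · · · · · · ·
    · █ · · · · · ·
    · █ · · · · · ·
    · · · · · · · ·

Z-buffer (winner per pixel, '.' = empty):
  . . . . . . . .
  3 . . . 2 . . .
  3 . . . 2 1 . .
  3 . . . 2 1 0 .
  . 3 . 2 2 1 . .
  . 3 . . 0 . . .
  . . . . . . . .

Result: 2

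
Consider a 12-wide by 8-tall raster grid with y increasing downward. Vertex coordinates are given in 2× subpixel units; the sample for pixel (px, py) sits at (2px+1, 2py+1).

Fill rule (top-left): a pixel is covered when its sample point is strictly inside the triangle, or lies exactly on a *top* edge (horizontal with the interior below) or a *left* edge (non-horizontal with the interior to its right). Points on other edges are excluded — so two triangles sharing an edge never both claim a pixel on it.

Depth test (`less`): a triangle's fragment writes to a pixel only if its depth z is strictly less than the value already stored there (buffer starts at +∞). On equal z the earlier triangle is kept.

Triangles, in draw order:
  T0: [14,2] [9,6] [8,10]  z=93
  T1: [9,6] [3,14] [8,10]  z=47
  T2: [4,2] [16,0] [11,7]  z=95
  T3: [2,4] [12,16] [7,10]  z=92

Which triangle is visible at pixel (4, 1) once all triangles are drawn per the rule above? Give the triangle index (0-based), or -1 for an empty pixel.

T0:
  2·area = 16  (B↔C swapped to make it positive)
  edge (14, 2)→(8, 10): d=(-6,8) right/bottom  bias=-1
  edge (8, 10)→(9, 6): d=(1,-4) top-left  bias=+0
  edge (9, 6)→(14, 2): d=(5,-4) top-left  bias=+0
    (6,1)@(13, 3): e=[2,13,1] → X
    (7,1)@(15, 3): e=[-14,21,9] → .
    (5,2)@(11, 5): e=[6,7,3] → X
    (6,2)@(13, 5): e=[-10,15,11] → .
    (4,3)@(9, 7): e=[10,1,5] → X
    (5,3)@(11, 7): e=[-6,9,13] → .
    (4,4)@(9, 9): e=[-2,3,15] → .
  covered (3 px):
    . . . . . . . . . . . .
    . . . . . . X . . . . .
    . . . . . X . . . . . .
    . . . . X . . . . . . .
    . . . . . . . . . . . .
    . . . . . . . . . . . .
    . . . . . . . . . . . .
    . . . . . . . . . . . .
T1:
  2·area = 16  (B↔C swapped to make it positive)
  edge (9, 6)→(8, 10): d=(-1,4) right/bottom  bias=-1
  edge (8, 10)→(3, 14): d=(-5,4) right/bottom  bias=-1
  edge (3, 14)→(9, 6): d=(6,-8) top-left  bias=+0
    (3,4)@(7, 9): e=[5,9,2] → X
    (4,4)@(9, 9): e=[-3,1,18] → .
    (3,5)@(7, 11): e=[3,-1,14] → .
  covered (1 px):
    . . . . . . . . . . . .
    . . . . . . . . . . . .
    . . . . . . . . . . . .
    . . . . . . . . . . . .
    . . . X . . . . . . . .
    . . . . . . . . . . . .
    . . . . . . . . . . . .
    . . . . . . . . . . . .
T2:
  2·area = 74
  edge (4, 2)→(16, 0): d=(12,-2) top-left  bias=+0
  edge (16, 0)→(11, 7): d=(-5,7) right/bottom  bias=-1
  edge (11, 7)→(4, 2): d=(-7,-5) top-left  bias=+0
    (5,0)@(11, 1): e=[2,30,42] → X
    (6,0)@(13, 1): e=[6,16,52] → X
    (7,0)@(15, 1): e=[10,2,62] → X
    (8,0)@(17, 1): e=[14,-12,72] → .
    (3,1)@(7, 3): e=[18,48,8] → X
    (4,1)@(9, 3): e=[22,34,18] → X
    (7,1)@(15, 3): e=[34,-8,48] → .
    (3,2)@(7, 5): e=[42,38,-6] → .
    (4,2)@(9, 5): e=[46,24,4] → X
    (6,2)@(13, 5): e=[54,-4,24] → .
    (4,3)@(9, 7): e=[70,14,-10] → .
    (5,3)@(11, 7): e=[74,0,0] → .  [on edge]
  covered (9 px):
    . . . . . X X X . . . .
    . . . X X X X . . . . .
    . . . . X X . . . . . .
    . . . . . . . . . . . .
    . . . . . . . . . . . .
    . . . . . . . . . . . .
    . . . . . . . . . . . .
    . . . . . . . . . . . .
T3:
  degenerate (2·area = 0) — covers nothing

Z-buffer (winner per pixel, '.' = empty):
  . . . . . 2 2 2 . . . .
  . . . 2 2 2 0 . . . . .
  . . . . 2 0 . . . . . .
  . . . . 0 . . . . . . .
  . . . 1 . . . . . . . .
  . . . . . . . . . . . .
  . . . . . . . . . . . .
  . . . . . . . . . . . .

Answer: 2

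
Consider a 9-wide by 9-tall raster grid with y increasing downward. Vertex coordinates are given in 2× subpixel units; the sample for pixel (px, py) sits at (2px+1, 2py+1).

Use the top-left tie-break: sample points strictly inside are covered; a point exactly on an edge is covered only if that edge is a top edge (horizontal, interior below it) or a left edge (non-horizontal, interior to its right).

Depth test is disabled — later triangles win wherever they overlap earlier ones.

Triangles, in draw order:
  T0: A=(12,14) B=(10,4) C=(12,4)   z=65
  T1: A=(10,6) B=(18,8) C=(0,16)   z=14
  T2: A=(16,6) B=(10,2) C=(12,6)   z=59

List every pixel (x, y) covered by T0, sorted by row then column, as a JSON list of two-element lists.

T0:
  2·area = 20
  edge (12, 14)→(10, 4): d=(-2,-10) top-left  bias=+0
  edge (10, 4)→(12, 4): d=(2,0) top-left  bias=+0
  edge (12, 4)→(12, 14): d=(0,10) right/bottom  bias=-1
    (5,2)@(11, 5): e=[8,2,10] → █
    (6,2)@(13, 5): e=[28,2,-10] → ·
    (5,3)@(11, 7): e=[4,6,10] → █
    (6,3)@(13, 7): e=[24,6,-10] → ·
    (5,4)@(11, 9): e=[0,10,10] → █  [on edge]
    (6,4)@(13, 9): e=[20,10,-10] → ·
    (5,5)@(11, 11): e=[-4,14,10] → ·
  covered (3 px):
    · · · · · · · · ·
    · · · · · · · · ·
    · · · · · █ · · ·
    · · · · · █ · · ·
    · · · · · █ · · ·
    · · · · · · · · ·
    · · · · · · · · ·
    · · · · · · · · ·
    · · · · · · · · ·
T1:
  2·area = 100
  edge (10, 6)→(18, 8): d=(8,2) right/bottom  bias=-1
  edge (18, 8)→(0, 16): d=(-18,8) right/bottom  bias=-1
  edge (0, 16)→(10, 6): d=(10,-10) top-left  bias=+0
    (7,0)@(15, 1): e=[-50,150,0] → ·  [on edge]
    (6,1)@(13, 3): e=[-30,130,0] → ·  [on edge]
    (5,2)@(11, 5): e=[-10,110,0] → ·  [on edge]
    (4,3)@(9, 7): e=[10,90,0] → █  [on edge]
    (5,3)@(11, 7): e=[6,74,20] → █
    (6,3)@(13, 7): e=[2,58,40] → █
    (7,3)@(15, 7): e=[-2,42,60] → ·
    (3,4)@(7, 9): e=[30,70,0] → █  [on edge]
    (7,4)@(15, 9): e=[14,6,80] → █
    (8,4)@(17, 9): e=[10,-10,100] → ·
    (2,5)@(5, 11): e=[50,50,0] → █  [on edge]
    (6,5)@(13, 11): e=[34,-14,80] → ·
    (1,6)@(3, 13): e=[70,30,0] → █  [on edge]
    (0,7)@(1, 15): e=[90,10,0] → █  [on edge]
  covered (15 px):
    · · · · · · · · ·
    · · · · · · · · ·
    · · · · · · · · ·
    · · · · █ █ █ · ·
    · · · █ █ █ █ █ ·
    · · █ █ █ █ · · ·
    · █ █ · · · · · ·
    █ · · · · · · · ·
    · · · · · · · · ·
T2:
  2·area = 16  (B↔C swapped to make it positive)
  edge (16, 6)→(12, 6): d=(-4,0) right/bottom  bias=-1
  edge (12, 6)→(10, 2): d=(-2,-4) top-left  bias=+0
  edge (10, 2)→(16, 6): d=(6,4) right/bottom  bias=-1
    (5,1)@(11, 3): e=[12,2,2] → █
    (6,1)@(13, 3): e=[12,10,-6] → ·
    (5,2)@(11, 5): e=[4,-2,14] → ·
    (6,2)@(13, 5): e=[4,6,6] → █
    (7,2)@(15, 5): e=[4,14,-2] → ·
    (6,3)@(13, 7): e=[-4,2,18] → ·
  covered (2 px):
    · · · · · · · · ·
    · · · · · █ · · ·
    · · · · · · █ · ·
    · · · · · · · · ·
    · · · · · · · · ·
    · · · · · · · · ·
    · · · · · · · · ·
    · · · · · · · · ·
    · · · · · · · · ·

Answer: [[5,2],[5,3],[5,4]]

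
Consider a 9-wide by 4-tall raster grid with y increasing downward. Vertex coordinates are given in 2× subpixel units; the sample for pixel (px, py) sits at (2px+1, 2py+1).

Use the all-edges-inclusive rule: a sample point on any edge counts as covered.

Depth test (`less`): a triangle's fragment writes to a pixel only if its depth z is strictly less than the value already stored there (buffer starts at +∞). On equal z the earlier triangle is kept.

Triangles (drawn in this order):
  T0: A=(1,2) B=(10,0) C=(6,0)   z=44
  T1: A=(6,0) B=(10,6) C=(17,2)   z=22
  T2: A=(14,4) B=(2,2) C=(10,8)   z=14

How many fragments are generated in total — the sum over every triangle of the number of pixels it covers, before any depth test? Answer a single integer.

T0:
  2·area = 8  (B↔C swapped to make it positive)
  edge (1, 2)→(6, 0): d=(5,-2) inclusive
  edge (6, 0)→(10, 0): d=(4,0) inclusive
  edge (10, 0)→(1, 2): d=(-9,2) inclusive
    (2,0)@(5, 1): e=[3,4,1] → #
    (3,0)@(7, 1): e=[7,4,-3] → ·
    (2,1)@(5, 3): e=[13,12,-17] → ·
  covered (1 px):
    · · # · · · · · ·
    · · · · · · · · ·
    · · · · · · · · ·
    · · · · · · · · ·
T1:
  2·area = 58  (B↔C swapped to make it positive)
  edge (6, 0)→(17, 2): d=(11,2) inclusive
  edge (17, 2)→(10, 6): d=(-7,4) inclusive
  edge (10, 6)→(6, 0): d=(-4,-6) inclusive
    (3,0)@(7, 1): e=[9,47,2] → #
    (4,0)@(9, 1): e=[5,39,14] → #
    (5,0)@(11, 1): e=[1,31,26] → #
    (6,0)@(13, 1): e=[-3,23,38] → ·
    (3,1)@(7, 3): e=[31,33,-6] → ·
    (4,1)@(9, 3): e=[27,25,6] → #
    (6,1)@(13, 3): e=[19,9,30] → #
    (7,1)@(15, 3): e=[15,1,42] → #
    (8,1)@(17, 3): e=[11,-7,54] → ·
    (4,2)@(9, 5): e=[49,11,-2] → ·
    (5,2)@(11, 5): e=[45,3,10] → #
    (6,2)@(13, 5): e=[41,-5,22] → ·
  covered (8 px):
    · · · # # # · · ·
    · · · · # # # # ·
    · · · · · # · · ·
    · · · · · · · · ·
T2:
  2·area = 56  (B↔C swapped to make it positive)
  edge (14, 4)→(10, 8): d=(-4,4) inclusive
  edge (10, 8)→(2, 2): d=(-8,-6) inclusive
  edge (2, 2)→(14, 4): d=(12,2) inclusive
    (8,0)@(17, 1): e=[0,98,-42] → ·  [on edge]
    (2,1)@(5, 3): e=[40,10,6] → #
    (3,1)@(7, 3): e=[32,22,2] → #
    (4,1)@(9, 3): e=[24,34,-2] → ·
    (7,1)@(15, 3): e=[0,70,-14] → ·  [on edge]
    (2,2)@(5, 5): e=[32,-6,30] → ·
    (3,2)@(7, 5): e=[24,6,26] → #
    (4,2)@(9, 5): e=[16,18,22] → #
    (5,2)@(11, 5): e=[8,30,18] → #
    (6,2)@(13, 5): e=[0,42,14] → #  [on edge]
    (7,2)@(15, 5): e=[-8,54,10] → ·
    (3,3)@(7, 7): e=[16,-10,50] → ·
    (5,3)@(11, 7): e=[0,14,42] → #  [on edge]
  covered (8 px):
    · · · · · · · · ·
    · · # # · · · · ·
    · · · # # # # · ·
    · · · · # # · · ·

Result: 17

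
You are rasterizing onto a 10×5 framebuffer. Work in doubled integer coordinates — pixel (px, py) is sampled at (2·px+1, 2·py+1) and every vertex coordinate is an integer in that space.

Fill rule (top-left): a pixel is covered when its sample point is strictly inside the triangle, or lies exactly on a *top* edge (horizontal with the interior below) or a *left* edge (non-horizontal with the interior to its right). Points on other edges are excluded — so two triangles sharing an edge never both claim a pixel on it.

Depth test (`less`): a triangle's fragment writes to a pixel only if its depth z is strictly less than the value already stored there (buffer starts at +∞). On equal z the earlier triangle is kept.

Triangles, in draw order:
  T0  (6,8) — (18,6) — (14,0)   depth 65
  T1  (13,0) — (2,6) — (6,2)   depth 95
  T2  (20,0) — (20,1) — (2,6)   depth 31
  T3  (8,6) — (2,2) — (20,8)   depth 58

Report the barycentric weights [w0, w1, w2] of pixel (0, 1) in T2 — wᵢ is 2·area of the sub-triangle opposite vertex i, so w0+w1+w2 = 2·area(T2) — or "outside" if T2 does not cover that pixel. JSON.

T0:
  2·area = 80  (B↔C swapped to make it positive)
  edge (6, 8)→(14, 0): d=(8,-8) top-left  bias=+0
  edge (14, 0)→(18, 6): d=(4,6) right/bottom  bias=-1
  edge (18, 6)→(6, 8): d=(-12,2) right/bottom  bias=-1
    (6,0)@(13, 1): e=[0,10,70] → █  [on edge]
    (7,0)@(15, 1): e=[16,-2,66] → ·
    (5,1)@(11, 3): e=[0,30,50] → █  [on edge]
    (7,1)@(15, 3): e=[32,6,42] → █
    (8,1)@(17, 3): e=[48,-6,38] → ·
    (4,2)@(9, 5): e=[0,50,30] → █  [on edge]
    (8,2)@(17, 5): e=[64,2,14] → █
    (9,2)@(19, 5): e=[80,-10,10] → ·
    (3,3)@(7, 7): e=[0,70,10] → █  [on edge]
    (6,3)@(13, 7): e=[48,34,-2] → ·
    (7,3)@(15, 7): e=[64,22,-6] → ·
    (8,3)@(17, 7): e=[80,10,-10] → ·
    (2,4)@(5, 9): e=[0,90,-10] → ·  [on edge]
  covered (12 px):
    · · · · · · █ · · ·
    · · · · · █ █ █ · ·
    · · · · █ █ █ █ █ ·
    · · · █ █ █ · · · ·
    · · · · · · · · · ·
T1:
  2·area = 20
  edge (13, 0)→(2, 6): d=(-11,6) right/bottom  bias=-1
  edge (2, 6)→(6, 2): d=(4,-4) top-left  bias=+0
  edge (6, 2)→(13, 0): d=(7,-2) top-left  bias=+0
    (3,0)@(7, 1): e=[25,0,-5] → ·  [on edge]
    (5,0)@(11, 1): e=[1,16,3] → █
    (6,0)@(13, 1): e=[-11,24,7] → ·
    (2,1)@(5, 3): e=[15,0,5] → █  [on edge]
    (3,1)@(7, 3): e=[3,8,9] → █
    (4,1)@(9, 3): e=[-9,16,13] → ·
    (5,1)@(11, 3): e=[-21,24,17] → ·
    (1,2)@(3, 5): e=[5,0,15] → █  [on edge]
    (2,2)@(5, 5): e=[-7,8,19] → ·
    (3,2)@(7, 5): e=[-19,16,23] → ·
    (0,3)@(1, 7): e=[-5,0,25] → ·  [on edge]
    (1,3)@(3, 7): e=[-17,8,29] → ·
  covered (4 px):
    · · · · · █ · · · ·
    · · █ █ · · · · · ·
    · █ · · · · · · · ·
    · · · · · · · · · ·
    · · · · · · · · · ·
T2:
  2·area = 18
  edge (20, 0)→(20, 1): d=(0,1) right/bottom  bias=-1
  edge (20, 1)→(2, 6): d=(-18,5) right/bottom  bias=-1
  edge (2, 6)→(20, 0): d=(18,-6) top-left  bias=+0
    (8,0)@(17, 1): e=[3,15,0] → █  [on edge]
    (9,0)@(19, 1): e=[1,5,12] → █
    (5,1)@(11, 3): e=[9,9,0] → █  [on edge]
    (6,1)@(13, 3): e=[7,-1,12] → ·
    (8,1)@(17, 3): e=[3,-21,36] → ·
    (9,1)@(19, 3): e=[1,-31,48] → ·
    (2,2)@(5, 5): e=[15,3,0] → █  [on edge]
    (3,2)@(7, 5): e=[13,-7,12] → ·
    (5,2)@(11, 5): e=[9,-27,36] → ·
    (2,3)@(5, 7): e=[15,-33,36] → ·
  covered (4 px):
    · · · · · · · · █ █
    · · · · · █ · · · ·
    · · █ · · · · · · ·
    · · · · · · · · · ·
    · · · · · · · · · ·
T3:
  2·area = 36
  edge (8, 6)→(2, 2): d=(-6,-4) top-left  bias=+0
  edge (2, 2)→(20, 8): d=(18,6) right/bottom  bias=-1
  edge (20, 8)→(8, 6): d=(-12,-2) top-left  bias=+0
    (2,1)@(5, 3): e=[6,0,30] → ·  [on edge]
    (3,2)@(7, 5): e=[2,24,10] → █
    (4,2)@(9, 5): e=[10,12,14] → █
    (5,2)@(11, 5): e=[18,0,18] → ·  [on edge]
    (3,3)@(7, 7): e=[-10,60,-14] → ·
    (4,3)@(9, 7): e=[-2,48,-10] → ·
    (7,3)@(15, 7): e=[22,12,2] → █
    (8,3)@(17, 7): e=[30,0,6] → ·  [on edge]
    (7,4)@(15, 9): e=[10,48,-22] → ·
  covered (3 px):
    · · · · · · · · · ·
    · · · · · · · · · ·
    · · · █ █ · · · · ·
    · · · · · · · █ · ·
    · · · · · · · · · ·

Result: "outside"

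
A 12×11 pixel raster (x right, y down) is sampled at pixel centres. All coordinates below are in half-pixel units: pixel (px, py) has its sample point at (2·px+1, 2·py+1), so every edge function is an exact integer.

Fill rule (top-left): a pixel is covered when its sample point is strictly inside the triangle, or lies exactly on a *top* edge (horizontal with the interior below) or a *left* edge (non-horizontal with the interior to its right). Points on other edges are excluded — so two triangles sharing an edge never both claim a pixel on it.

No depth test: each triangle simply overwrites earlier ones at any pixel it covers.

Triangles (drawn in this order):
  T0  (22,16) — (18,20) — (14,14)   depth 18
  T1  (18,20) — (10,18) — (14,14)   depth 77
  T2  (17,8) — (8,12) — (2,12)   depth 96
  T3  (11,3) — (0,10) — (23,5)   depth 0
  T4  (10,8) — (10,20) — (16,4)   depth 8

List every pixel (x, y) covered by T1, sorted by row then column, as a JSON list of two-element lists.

T0:
  2·area = 40
  edge (22, 16)→(18, 20): d=(-4,4) right/bottom  bias=-1
  edge (18, 20)→(14, 14): d=(-4,-6) top-left  bias=+0
  edge (14, 14)→(22, 16): d=(8,2) right/bottom  bias=-1
    (7,7)@(15, 15): e=[32,2,6] → #
    (8,7)@(17, 15): e=[24,14,2] → #
    (9,7)@(19, 15): e=[16,26,-2] → ·
    (11,7)@(23, 15): e=[0,50,-10] → ·  [on edge]
    (7,8)@(15, 17): e=[24,-6,22] → ·
    (8,8)@(17, 17): e=[16,6,18] → #
    (9,8)@(19, 17): e=[8,18,14] → #
    (10,8)@(21, 17): e=[0,30,10] → ·  [on edge]
    (8,9)@(17, 19): e=[8,-2,34] → ·
    (9,9)@(19, 19): e=[0,10,30] → ·  [on edge]
    (8,10)@(17, 21): e=[0,-10,50] → ·  [on edge]
  covered (4 px):
    · · · · · · · · · · · ·
    · · · · · · · · · · · ·
    · · · · · · · · · · · ·
    · · · · · · · · · · · ·
    · · · · · · · · · · · ·
    · · · · · · · · · · · ·
    · · · · · · · · · · · ·
    · · · · · · · # # · · ·
    · · · · · · · · # # · ·
    · · · · · · · · · · · ·
    · · · · · · · · · · · ·
T1:
  2·area = 40
  edge (18, 20)→(10, 18): d=(-8,-2) top-left  bias=+0
  edge (10, 18)→(14, 14): d=(4,-4) top-left  bias=+0
  edge (14, 14)→(18, 20): d=(4,6) right/bottom  bias=-1
    (11,2)@(23, 5): e=[130,0,-90] → ·  [on edge]
    (10,3)@(21, 7): e=[110,0,-70] → ·  [on edge]
    (9,4)@(19, 9): e=[90,0,-50] → ·  [on edge]
    (8,5)@(17, 11): e=[70,0,-30] → ·  [on edge]
    (7,6)@(15, 13): e=[50,0,-10] → ·  [on edge]
    (6,7)@(13, 15): e=[30,0,10] → #  [on edge]
    (7,7)@(15, 15): e=[34,8,-2] → ·
    (5,8)@(11, 17): e=[10,0,30] → #  [on edge]
    (7,8)@(15, 17): e=[18,16,6] → #
    (8,8)@(17, 17): e=[22,24,-6] → ·
    (4,9)@(9, 19): e=[-10,0,50] → ·  [on edge]
    (5,9)@(11, 19): e=[-6,8,38] → ·
    (3,10)@(7, 21): e=[-30,0,70] → ·  [on edge]
  covered (6 px):
    · · · · · · · · · · · ·
    · · · · · · · · · · · ·
    · · · · · · · · · · · ·
    · · · · · · · · · · · ·
    · · · · · · · · · · · ·
    · · · · · · · · · · · ·
    · · · · · · · · · · · ·
    · · · · · · # · · · · ·
    · · · · · # # # · · · ·
    · · · · · · · # # · · ·
    · · · · · · · · · · · ·
T2:
  2·area = 24
  edge (17, 8)→(8, 12): d=(-9,4) right/bottom  bias=-1
  edge (8, 12)→(2, 12): d=(-6,0) right/bottom  bias=-1
  edge (2, 12)→(17, 8): d=(15,-4) top-left  bias=+0
    (3,5)@(7, 11): e=[13,6,5] → #
    (4,5)@(9, 11): e=[5,6,13] → #
    (5,5)@(11, 11): e=[-3,6,21] → ·
    (3,6)@(7, 13): e=[-5,-6,35] → ·
    (4,6)@(9, 13): e=[-13,-6,43] → ·
  covered (2 px):
    · · · · · · · · · · · ·
    · · · · · · · · · · · ·
    · · · · · · · · · · · ·
    · · · · · · · · · · · ·
    · · · · · · · · · · · ·
    · · · # # · · · · · · ·
    · · · · · · · · · · · ·
    · · · · · · · · · · · ·
    · · · · · · · · · · · ·
    · · · · · · · · · · · ·
    · · · · · · · · · · · ·
T3:
  2·area = 106  (B↔C swapped to make it positive)
  edge (11, 3)→(23, 5): d=(12,2) right/bottom  bias=-1
  edge (23, 5)→(0, 10): d=(-23,5) right/bottom  bias=-1
  edge (0, 10)→(11, 3): d=(11,-7) top-left  bias=+0
    (5,1)@(11, 3): e=[0,106,0] → ·  [on edge]
    (4,2)@(9, 5): e=[28,70,8] → #
    (5,2)@(11, 5): e=[24,60,22] → #
    (6,2)@(13, 5): e=[20,50,36] → #
    (7,2)@(15, 5): e=[16,40,50] → #
    (8,2)@(17, 5): e=[12,30,64] → #
    (9,2)@(19, 5): e=[8,20,78] → #
    (10,2)@(21, 5): e=[4,10,92] → #
    (11,2)@(23, 5): e=[0,0,106] → ·  [on edge]
    (2,3)@(5, 7): e=[60,44,2] → #
    (3,3)@(7, 7): e=[56,34,16] → #
    (7,3)@(15, 7): e=[40,-6,72] → ·
  covered (13 px):
    · · · · · · · · · · · ·
    · · · · · · · · · · · ·
    · · · · # # # # # # # ·
    · · # # # # # · · · · ·
    · # · · · · · · · · · ·
    · · · · · · · · · · · ·
    · · · · · · · · · · · ·
    · · · · · · · · · · · ·
    · · · · · · · · · · · ·
    · · · · · · · · · · · ·
    · · · · · · · · · · · ·
T4:
  2·area = 72  (B↔C swapped to make it positive)
  edge (10, 8)→(16, 4): d=(6,-4) top-left  bias=+0
  edge (16, 4)→(10, 20): d=(-6,16) right/bottom  bias=-1
  edge (10, 20)→(10, 8): d=(0,-12) top-left  bias=+0
    (7,2)@(15, 5): e=[2,10,60] → #
    (8,2)@(17, 5): e=[10,-22,84] → ·
    (6,3)@(13, 7): e=[6,30,36] → #
    (7,3)@(15, 7): e=[14,-2,60] → ·
    (5,4)@(11, 9): e=[10,50,12] → #
    (7,4)@(15, 9): e=[26,-14,60] → ·
    (5,5)@(11, 11): e=[22,38,12] → #
    (7,5)@(15, 11): e=[38,-26,60] → ·
    (5,6)@(11, 13): e=[34,26,12] → #
    (6,6)@(13, 13): e=[42,-6,36] → ·
    (5,7)@(11, 15): e=[46,14,12] → #
    (6,7)@(13, 15): e=[54,-18,36] → ·
  covered (9 px):
    · · · · · · · · · · · ·
    · · · · · · · · · · · ·
    · · · · · · · # · · · ·
    · · · · · · # · · · · ·
    · · · · · # # · · · · ·
    · · · · · # # · · · · ·
    · · · · · # · · · · · ·
    · · · · · # · · · · · ·
    · · · · · # · · · · · ·
    · · · · · · · · · · · ·
    · · · · · · · · · · · ·

Result: [[6,7],[5,8],[6,8],[7,8],[7,9],[8,9]]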